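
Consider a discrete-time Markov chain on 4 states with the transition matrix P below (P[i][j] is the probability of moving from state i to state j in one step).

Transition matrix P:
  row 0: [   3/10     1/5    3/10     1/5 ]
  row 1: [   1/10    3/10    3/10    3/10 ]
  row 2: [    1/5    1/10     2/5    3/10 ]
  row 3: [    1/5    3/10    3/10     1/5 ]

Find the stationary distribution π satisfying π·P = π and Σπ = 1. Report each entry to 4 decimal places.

Balance equations π_j = Σ_i π_i·P[i][j]:
  π_0 = 3/10·π_0 + 1/10·π_1 + 1/5·π_2 + 1/5·π_3
  π_1 = 1/5·π_0 + 3/10·π_1 + 1/10·π_2 + 3/10·π_3
  π_2 = 3/10·π_0 + 3/10·π_1 + 2/5·π_2 + 3/10·π_3
  normalize: π_0 + π_1 + π_2 + π_3 = 1
Solving the linear system gives exactly π = [53/267, 19/89, 1/3, 68/267].

π = [0.1985, 0.2135, 0.3333, 0.2547]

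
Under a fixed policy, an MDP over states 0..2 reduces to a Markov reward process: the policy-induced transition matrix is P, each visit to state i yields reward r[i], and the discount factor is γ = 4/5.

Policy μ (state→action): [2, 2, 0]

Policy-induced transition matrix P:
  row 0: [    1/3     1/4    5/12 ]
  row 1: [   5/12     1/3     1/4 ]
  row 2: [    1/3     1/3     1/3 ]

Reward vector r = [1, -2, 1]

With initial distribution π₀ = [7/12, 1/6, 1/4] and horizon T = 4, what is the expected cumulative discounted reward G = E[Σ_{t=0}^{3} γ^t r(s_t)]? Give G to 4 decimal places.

G = 0.7179

t=0: π = [0.5833, 0.1667, 0.2500], E[r] = 0.5000, γ^t·E[r] = 0.500000, running G = 0.500000
t=1: π = [0.3472, 0.2847, 0.3681], E[r] = 0.1458, γ^t·E[r] = 0.116667, running G = 0.616667
t=2: π = [0.3571, 0.3044, 0.3385], E[r] = 0.0868, γ^t·E[r] = 0.055556, running G = 0.672222
t=3: π = [0.3587, 0.3036, 0.3377], E[r] = 0.0893, γ^t·E[r] = 0.045704, running G = 0.717926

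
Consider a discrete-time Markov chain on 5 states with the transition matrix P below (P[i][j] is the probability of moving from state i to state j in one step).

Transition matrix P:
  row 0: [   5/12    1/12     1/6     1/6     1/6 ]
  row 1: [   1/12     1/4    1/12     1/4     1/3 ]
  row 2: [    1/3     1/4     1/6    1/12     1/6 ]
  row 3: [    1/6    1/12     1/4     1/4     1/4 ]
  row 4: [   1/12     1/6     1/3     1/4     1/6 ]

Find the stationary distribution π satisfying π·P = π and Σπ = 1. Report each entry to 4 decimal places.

Balance equations π_j = Σ_i π_i·P[i][j]:
  π_0 = 5/12·π_0 + 1/12·π_1 + 1/3·π_2 + 1/6·π_3 + 1/12·π_4
  π_1 = 1/12·π_0 + 1/4·π_1 + 1/4·π_2 + 1/12·π_3 + 1/6·π_4
  π_2 = 1/6·π_0 + 1/12·π_1 + 1/6·π_2 + 1/4·π_3 + 1/3·π_4
  π_3 = 1/6·π_0 + 1/4·π_1 + 1/12·π_2 + 1/4·π_3 + 1/4·π_4
  normalize: π_0 + π_1 + π_2 + π_3 + π_4 = 1
Solving the linear system gives exactly π = [3559/15723, 2546/15723, 3217/15723, 3098/15723, 367/1747].

π = [0.2264, 0.1619, 0.2046, 0.1970, 0.2101]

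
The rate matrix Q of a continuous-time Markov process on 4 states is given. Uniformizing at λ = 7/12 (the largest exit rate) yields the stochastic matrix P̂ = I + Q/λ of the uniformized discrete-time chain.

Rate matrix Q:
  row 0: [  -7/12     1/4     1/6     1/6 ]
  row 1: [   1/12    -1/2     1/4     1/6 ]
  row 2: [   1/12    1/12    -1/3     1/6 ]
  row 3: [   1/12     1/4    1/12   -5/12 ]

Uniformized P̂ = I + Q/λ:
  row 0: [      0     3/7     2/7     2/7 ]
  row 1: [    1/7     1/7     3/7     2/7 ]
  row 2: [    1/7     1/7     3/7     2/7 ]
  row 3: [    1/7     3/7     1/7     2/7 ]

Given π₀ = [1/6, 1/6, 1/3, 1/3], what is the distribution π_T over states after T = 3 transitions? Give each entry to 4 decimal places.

π = [0.1249, 0.2604, 0.3290, 0.2857]

t=0: π = [0.1667, 0.1667, 0.3333, 0.3333]
t=1: π = [0.1190, 0.2857, 0.3095, 0.2857]
t=2: π = [0.1259, 0.2585, 0.3299, 0.2857]
t=3: π = [0.1249, 0.2604, 0.3290, 0.2857]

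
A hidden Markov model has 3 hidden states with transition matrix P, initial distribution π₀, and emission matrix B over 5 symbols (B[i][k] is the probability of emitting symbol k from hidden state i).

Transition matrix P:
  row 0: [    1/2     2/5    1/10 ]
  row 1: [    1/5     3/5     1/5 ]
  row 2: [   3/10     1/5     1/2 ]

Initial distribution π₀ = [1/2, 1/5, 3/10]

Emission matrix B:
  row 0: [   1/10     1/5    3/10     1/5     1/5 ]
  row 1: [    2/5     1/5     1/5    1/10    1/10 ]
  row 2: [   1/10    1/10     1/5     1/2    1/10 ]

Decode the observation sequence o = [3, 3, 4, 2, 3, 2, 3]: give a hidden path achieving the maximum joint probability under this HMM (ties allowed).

path = [2, 2, 2, 2, 2, 2, 2]

t=0: δ = [1.000e-01, 2.000e-02, 1.500e-01]  (obs o_0=3)
t=1: δ = [1.000e-02, 4.000e-03, 3.750e-02]  ψ = [0, 0, 2]  (obs o_1=3)
t=2: δ = [2.250e-03, 7.500e-04, 1.875e-03]  ψ = [2, 2, 2]  (obs o_2=4)
t=3: δ = [3.375e-04, 1.800e-04, 1.875e-04]  ψ = [0, 0, 2]  (obs o_3=2)
t=4: δ = [3.375e-05, 1.350e-05, 4.688e-05]  ψ = [0, 0, 2]  (obs o_4=3)
t=5: δ = [5.063e-06, 2.700e-06, 4.687e-06]  ψ = [0, 0, 2]  (obs o_5=2)
t=6: δ = [5.063e-07, 2.025e-07, 1.172e-06]  ψ = [0, 0, 2]  (obs o_6=3)
backtrack: best end state = 2; path = [2, 2, 2, 2, 2, 2, 2]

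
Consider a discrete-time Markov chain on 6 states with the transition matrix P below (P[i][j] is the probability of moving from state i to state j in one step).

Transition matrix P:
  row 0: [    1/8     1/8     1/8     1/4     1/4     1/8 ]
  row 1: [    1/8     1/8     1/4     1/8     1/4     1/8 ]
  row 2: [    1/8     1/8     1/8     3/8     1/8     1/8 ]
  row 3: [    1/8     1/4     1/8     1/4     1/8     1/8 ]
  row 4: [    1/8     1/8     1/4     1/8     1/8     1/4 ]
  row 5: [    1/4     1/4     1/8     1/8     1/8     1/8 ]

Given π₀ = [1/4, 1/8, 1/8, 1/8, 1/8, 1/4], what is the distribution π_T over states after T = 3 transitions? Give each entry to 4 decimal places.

t=0: π = [0.2500, 0.1250, 0.1250, 0.1250, 0.1250, 0.2500]
t=1: π = [0.1563, 0.1719, 0.1563, 0.2031, 0.1719, 0.1406]
t=2: π = [0.1426, 0.1680, 0.1680, 0.2090, 0.1660, 0.1465]
t=3: π = [0.1433, 0.1694, 0.1667, 0.2109, 0.1638, 0.1458]

π = [0.1433, 0.1694, 0.1667, 0.2109, 0.1638, 0.1458]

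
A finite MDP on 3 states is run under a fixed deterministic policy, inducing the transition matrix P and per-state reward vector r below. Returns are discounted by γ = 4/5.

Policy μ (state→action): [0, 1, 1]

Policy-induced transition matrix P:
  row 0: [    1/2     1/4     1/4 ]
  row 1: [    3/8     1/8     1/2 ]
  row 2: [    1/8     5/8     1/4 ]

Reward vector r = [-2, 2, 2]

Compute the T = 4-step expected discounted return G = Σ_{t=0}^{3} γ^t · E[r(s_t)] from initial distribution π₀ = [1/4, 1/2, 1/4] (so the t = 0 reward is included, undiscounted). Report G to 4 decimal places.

G = 2.2870

t=0: π = [0.2500, 0.5000, 0.2500], E[r] = 1.0000, γ^t·E[r] = 1.000000, running G = 1.000000
t=1: π = [0.3438, 0.2813, 0.3750], E[r] = 0.6250, γ^t·E[r] = 0.500000, running G = 1.500000
t=2: π = [0.3242, 0.3555, 0.3203], E[r] = 0.7031, γ^t·E[r] = 0.450000, running G = 1.950000
t=3: π = [0.3354, 0.3257, 0.3389], E[r] = 0.6582, γ^t·E[r] = 0.337000, running G = 2.287000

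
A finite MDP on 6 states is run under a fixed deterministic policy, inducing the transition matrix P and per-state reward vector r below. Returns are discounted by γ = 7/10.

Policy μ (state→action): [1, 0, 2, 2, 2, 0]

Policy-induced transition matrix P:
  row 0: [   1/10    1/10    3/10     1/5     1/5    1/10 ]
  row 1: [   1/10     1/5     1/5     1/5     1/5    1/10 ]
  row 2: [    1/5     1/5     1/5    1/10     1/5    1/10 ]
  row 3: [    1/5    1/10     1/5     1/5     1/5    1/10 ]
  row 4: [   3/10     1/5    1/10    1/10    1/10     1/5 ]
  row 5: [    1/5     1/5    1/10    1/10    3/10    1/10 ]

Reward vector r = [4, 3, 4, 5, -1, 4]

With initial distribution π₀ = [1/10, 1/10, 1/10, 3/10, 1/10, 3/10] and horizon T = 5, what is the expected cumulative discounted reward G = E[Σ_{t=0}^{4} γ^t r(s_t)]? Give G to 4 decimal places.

t=0: π = [0.1000, 0.1000, 0.1000, 0.3000, 0.1000, 0.3000], E[r] = 3.7000, γ^t·E[r] = 3.700000, running G = 3.700000
t=1: π = [0.1900, 0.1600, 0.1700, 0.1500, 0.2200, 0.1100], E[r] = 2.8900, γ^t·E[r] = 2.023000, running G = 5.723000
t=2: π = [0.1870, 0.1660, 0.1860, 0.1500, 0.1890, 0.1220], E[r] = 3.0390, γ^t·E[r] = 1.489110, running G = 7.212110
t=3: π = [0.1836, 0.1663, 0.1876, 0.1503, 0.1933, 0.1189], E[r] = 3.0175, γ^t·E[r] = 1.035003, running G = 8.247113
t=4: π = [0.1843, 0.1666, 0.1871, 0.1500, 0.1926, 0.1193], E[r] = 3.0206, γ^t·E[r] = 0.725248, running G = 8.972361

G = 8.9724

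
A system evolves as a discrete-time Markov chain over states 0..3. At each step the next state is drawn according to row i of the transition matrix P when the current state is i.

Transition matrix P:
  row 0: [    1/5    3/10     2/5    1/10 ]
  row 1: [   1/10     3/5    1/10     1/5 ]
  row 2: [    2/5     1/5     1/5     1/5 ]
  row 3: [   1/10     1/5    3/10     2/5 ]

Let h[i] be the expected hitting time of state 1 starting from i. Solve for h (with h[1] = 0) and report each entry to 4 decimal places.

First-step conditioning: h[1] = 0; for i ≠ 1, h[i] = 1 + Σ_k P[i][k]·h[k].
  h[0] = 1 + 1/5·h[0] + 2/5·h[2] + 1/10·h[3]
  h[2] = 1 + 2/5·h[0] + 1/5·h[2] + 1/5·h[3]
  h[3] = 1 + 1/10·h[0] + 3/10·h[2] + 2/5·h[3]
Solving the 3×3 linear system over states ≠ 1 gives exactly h = [425/106, 0, 465/106, 240/53] (h[1] = 0 is the target).

h = [4.0094, 0.0000, 4.3868, 4.5283]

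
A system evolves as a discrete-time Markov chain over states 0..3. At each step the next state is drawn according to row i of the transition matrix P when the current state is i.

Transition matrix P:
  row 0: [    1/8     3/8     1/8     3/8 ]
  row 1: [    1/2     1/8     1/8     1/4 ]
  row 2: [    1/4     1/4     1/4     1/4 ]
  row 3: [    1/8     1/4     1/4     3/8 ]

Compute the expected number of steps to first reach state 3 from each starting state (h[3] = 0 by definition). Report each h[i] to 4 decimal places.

h = [3.1111, 3.4222, 3.5111, 0.0000]

First-step conditioning: h[3] = 0; for i ≠ 3, h[i] = 1 + Σ_k P[i][k]·h[k].
  h[0] = 1 + 1/8·h[0] + 3/8·h[1] + 1/8·h[2]
  h[1] = 1 + 1/2·h[0] + 1/8·h[1] + 1/8·h[2]
  h[2] = 1 + 1/4·h[0] + 1/4·h[1] + 1/4·h[2]
Solving the 3×3 linear system over states ≠ 3 gives exactly h = [28/9, 154/45, 158/45, 0] (h[3] = 0 is the target).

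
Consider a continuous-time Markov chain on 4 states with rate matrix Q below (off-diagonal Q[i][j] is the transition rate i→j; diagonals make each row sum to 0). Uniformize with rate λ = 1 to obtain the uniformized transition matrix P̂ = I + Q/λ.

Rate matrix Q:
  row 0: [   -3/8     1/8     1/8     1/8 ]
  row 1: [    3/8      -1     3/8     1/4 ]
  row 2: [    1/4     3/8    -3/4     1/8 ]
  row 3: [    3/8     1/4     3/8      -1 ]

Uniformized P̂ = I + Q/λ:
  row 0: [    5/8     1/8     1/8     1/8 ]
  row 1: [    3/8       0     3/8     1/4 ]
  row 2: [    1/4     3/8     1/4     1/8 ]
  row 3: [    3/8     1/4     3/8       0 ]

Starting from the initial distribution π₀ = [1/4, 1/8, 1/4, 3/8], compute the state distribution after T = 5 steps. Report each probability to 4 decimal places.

π = [0.4609, 0.1772, 0.2311, 0.1308]

t=0: π = [0.2500, 0.1250, 0.2500, 0.3750]
t=1: π = [0.4063, 0.2188, 0.2813, 0.0938]
t=2: π = [0.4414, 0.1797, 0.2383, 0.1406]
t=3: π = [0.4556, 0.1797, 0.2349, 0.1299]
t=4: π = [0.4595, 0.1775, 0.2318, 0.1312]
t=5: π = [0.4609, 0.1772, 0.2311, 0.1308]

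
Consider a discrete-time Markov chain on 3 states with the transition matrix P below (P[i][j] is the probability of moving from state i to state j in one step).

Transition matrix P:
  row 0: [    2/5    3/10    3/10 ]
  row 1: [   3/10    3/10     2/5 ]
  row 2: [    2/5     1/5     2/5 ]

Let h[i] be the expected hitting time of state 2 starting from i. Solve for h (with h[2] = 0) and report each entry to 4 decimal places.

First-step conditioning: h[2] = 0; for i ≠ 2, h[i] = 1 + Σ_k P[i][k]·h[k].
  h[0] = 1 + 2/5·h[0] + 3/10·h[1]
  h[1] = 1 + 3/10·h[0] + 3/10·h[1]
Solving the 2×2 linear system over states ≠ 2 gives exactly h = [100/33, 30/11, 0] (h[2] = 0 is the target).

h = [3.0303, 2.7273, 0.0000]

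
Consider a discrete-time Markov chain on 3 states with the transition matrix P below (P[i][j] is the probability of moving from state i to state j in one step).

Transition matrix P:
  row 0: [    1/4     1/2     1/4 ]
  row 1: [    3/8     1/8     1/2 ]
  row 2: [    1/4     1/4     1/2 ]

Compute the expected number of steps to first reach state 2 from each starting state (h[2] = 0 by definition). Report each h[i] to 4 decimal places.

First-step conditioning: h[2] = 0; for i ≠ 2, h[i] = 1 + Σ_k P[i][k]·h[k].
  h[0] = 1 + 1/4·h[0] + 1/2·h[1]
  h[1] = 1 + 3/8·h[0] + 1/8·h[1]
Solving the 2×2 linear system over states ≠ 2 gives exactly h = [44/15, 12/5, 0] (h[2] = 0 is the target).

h = [2.9333, 2.4000, 0.0000]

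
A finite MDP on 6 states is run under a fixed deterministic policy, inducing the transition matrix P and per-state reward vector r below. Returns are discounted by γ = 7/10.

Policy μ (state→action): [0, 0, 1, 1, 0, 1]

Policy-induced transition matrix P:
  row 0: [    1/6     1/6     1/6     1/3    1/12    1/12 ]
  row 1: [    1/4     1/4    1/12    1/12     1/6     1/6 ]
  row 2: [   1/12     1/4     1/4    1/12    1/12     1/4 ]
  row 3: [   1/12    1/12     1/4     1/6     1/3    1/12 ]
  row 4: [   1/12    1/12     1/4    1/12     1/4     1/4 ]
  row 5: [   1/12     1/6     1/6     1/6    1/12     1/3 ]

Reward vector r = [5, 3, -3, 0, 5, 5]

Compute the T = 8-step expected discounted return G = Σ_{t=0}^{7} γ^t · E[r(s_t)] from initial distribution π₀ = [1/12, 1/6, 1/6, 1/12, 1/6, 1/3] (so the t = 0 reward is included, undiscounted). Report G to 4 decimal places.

G = 8.0880

t=0: π = [0.0833, 0.1667, 0.1667, 0.0833, 0.1667, 0.3333], E[r] = 2.9167, γ^t·E[r] = 2.916667, running G = 2.916667
t=1: π = [0.1181, 0.1736, 0.1875, 0.1389, 0.1458, 0.2361], E[r] = 2.4583, γ^t·E[r] = 1.720833, running G = 4.637500
t=2: π = [0.1221, 0.1730, 0.1916, 0.1441, 0.1568, 0.2124], E[r] = 2.4010, γ^t·E[r] = 1.176510, running G = 5.814010
t=3: π = [0.1223, 0.1720, 0.1933, 0.1436, 0.1599, 0.2089], E[r] = 2.3919, γ^t·E[r] = 0.820431, running G = 6.634441
t=4: π = [0.1222, 0.1718, 0.1937, 0.1433, 0.1602, 0.2088], E[r] = 2.3900, γ^t·E[r] = 0.573848, running G = 7.208290
t=5: π = [0.1222, 0.1718, 0.1938, 0.1432, 0.1602, 0.2088], E[r] = 2.3900, γ^t·E[r] = 0.401679, running G = 7.609969
t=6: π = [0.1222, 0.1719, 0.1938, 0.1432, 0.1602, 0.2089], E[r] = 2.3900, γ^t·E[r] = 0.281184, running G = 7.891153
t=7: π = [0.1222, 0.1719, 0.1938, 0.1432, 0.1601, 0.2089], E[r] = 2.3900, γ^t·E[r] = 0.196831, running G = 8.087983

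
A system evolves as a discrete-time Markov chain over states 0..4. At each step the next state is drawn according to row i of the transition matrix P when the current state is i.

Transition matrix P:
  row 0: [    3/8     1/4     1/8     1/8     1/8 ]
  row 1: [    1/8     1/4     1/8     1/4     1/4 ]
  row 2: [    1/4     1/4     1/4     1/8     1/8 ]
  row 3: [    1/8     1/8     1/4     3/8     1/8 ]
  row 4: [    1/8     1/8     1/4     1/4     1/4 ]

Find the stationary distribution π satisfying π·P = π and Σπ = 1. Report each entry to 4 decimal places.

Balance equations π_j = Σ_i π_i·P[i][j]:
  π_0 = 3/8·π_0 + 1/8·π_1 + 1/4·π_2 + 1/8·π_3 + 1/8·π_4
  π_1 = 1/4·π_0 + 1/4·π_1 + 1/4·π_2 + 1/8·π_3 + 1/8·π_4
  π_2 = 1/8·π_0 + 1/8·π_1 + 1/4·π_2 + 1/4·π_3 + 1/4·π_4
  π_3 = 1/8·π_0 + 1/4·π_1 + 1/8·π_2 + 3/8·π_3 + 1/4·π_4
  normalize: π_0 + π_1 + π_2 + π_3 + π_4 = 1
Solving the linear system gives exactly π = [1/5, 1/5, 1/5, 8/35, 6/35].

π = [0.2000, 0.2000, 0.2000, 0.2286, 0.1714]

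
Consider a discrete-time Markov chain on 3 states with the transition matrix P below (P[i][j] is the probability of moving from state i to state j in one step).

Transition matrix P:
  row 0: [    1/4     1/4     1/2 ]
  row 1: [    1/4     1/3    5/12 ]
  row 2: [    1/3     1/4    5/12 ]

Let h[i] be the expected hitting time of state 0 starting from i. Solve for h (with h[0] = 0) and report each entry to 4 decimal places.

h = [0.0000, 3.5122, 3.2195]

First-step conditioning: h[0] = 0; for i ≠ 0, h[i] = 1 + Σ_k P[i][k]·h[k].
  h[1] = 1 + 1/3·h[1] + 5/12·h[2]
  h[2] = 1 + 1/4·h[1] + 5/12·h[2]
Solving the 2×2 linear system over states ≠ 0 gives exactly h = [0, 144/41, 132/41] (h[0] = 0 is the target).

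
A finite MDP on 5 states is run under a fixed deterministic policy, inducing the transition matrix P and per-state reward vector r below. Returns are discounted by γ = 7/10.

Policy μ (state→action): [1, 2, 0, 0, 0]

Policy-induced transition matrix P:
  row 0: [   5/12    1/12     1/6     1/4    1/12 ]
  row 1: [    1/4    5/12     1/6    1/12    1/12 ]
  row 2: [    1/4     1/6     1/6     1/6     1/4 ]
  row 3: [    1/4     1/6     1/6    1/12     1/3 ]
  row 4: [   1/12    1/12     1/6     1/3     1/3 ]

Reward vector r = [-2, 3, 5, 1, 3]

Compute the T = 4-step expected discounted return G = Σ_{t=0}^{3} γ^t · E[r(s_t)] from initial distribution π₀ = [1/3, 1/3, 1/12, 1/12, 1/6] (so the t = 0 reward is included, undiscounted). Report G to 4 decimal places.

t=0: π = [0.3333, 0.3333, 0.0833, 0.0833, 0.1667], E[r] = 1.3333, γ^t·E[r] = 1.333333, running G = 1.333333
t=1: π = [0.2778, 0.2083, 0.1667, 0.1875, 0.1597], E[r] = 1.5694, γ^t·E[r] = 1.098611, running G = 2.431944
t=2: π = [0.2697, 0.1823, 0.1667, 0.1834, 0.1979], E[r] = 1.6181, γ^t·E[r] = 0.792847, running G = 3.224792
t=3: π = [0.2620, 0.1733, 0.1667, 0.1916, 0.2065], E[r] = 1.6402, γ^t·E[r] = 0.562602, running G = 3.787394

G = 3.7874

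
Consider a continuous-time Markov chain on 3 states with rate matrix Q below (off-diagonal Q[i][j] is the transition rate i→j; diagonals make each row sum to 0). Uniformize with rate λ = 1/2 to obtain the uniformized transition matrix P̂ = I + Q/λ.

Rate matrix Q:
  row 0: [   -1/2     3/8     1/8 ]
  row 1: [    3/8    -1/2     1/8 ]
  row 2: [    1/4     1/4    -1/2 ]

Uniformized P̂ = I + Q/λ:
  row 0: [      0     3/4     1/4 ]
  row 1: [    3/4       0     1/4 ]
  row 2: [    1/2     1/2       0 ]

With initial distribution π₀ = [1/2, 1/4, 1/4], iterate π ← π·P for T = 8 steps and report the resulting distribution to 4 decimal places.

t=0: π = [0.5000, 0.2500, 0.2500]
t=1: π = [0.3125, 0.5000, 0.1875]
t=2: π = [0.4688, 0.3281, 0.2031]
t=3: π = [0.3477, 0.4531, 0.1992]
t=4: π = [0.4395, 0.3604, 0.2002]
t=5: π = [0.3704, 0.4297, 0.2000]
t=6: π = [0.4222, 0.3777, 0.2000]
t=7: π = [0.3833, 0.4167, 0.2000]
t=8: π = [0.4125, 0.3875, 0.2000]

π = [0.4125, 0.3875, 0.2000]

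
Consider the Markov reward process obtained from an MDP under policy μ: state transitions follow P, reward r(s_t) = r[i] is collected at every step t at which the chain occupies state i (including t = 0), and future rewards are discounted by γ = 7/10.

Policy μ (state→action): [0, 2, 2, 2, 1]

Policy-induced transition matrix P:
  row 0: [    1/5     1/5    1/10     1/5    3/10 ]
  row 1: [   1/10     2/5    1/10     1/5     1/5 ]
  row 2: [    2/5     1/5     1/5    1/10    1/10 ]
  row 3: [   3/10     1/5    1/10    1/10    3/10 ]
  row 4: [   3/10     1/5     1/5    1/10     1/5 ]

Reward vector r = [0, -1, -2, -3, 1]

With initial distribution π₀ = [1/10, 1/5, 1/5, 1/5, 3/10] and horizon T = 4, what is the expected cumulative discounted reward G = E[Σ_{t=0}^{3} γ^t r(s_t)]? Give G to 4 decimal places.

G = -2.0253

t=0: π = [0.1000, 0.2000, 0.2000, 0.2000, 0.3000], E[r] = -0.9000, γ^t·E[r] = -0.900000, running G = -0.900000
t=1: π = [0.2700, 0.2400, 0.1500, 0.1300, 0.2100], E[r] = -0.7200, γ^t·E[r] = -0.504000, running G = -1.404000
t=2: π = [0.2400, 0.2480, 0.1360, 0.1510, 0.2250], E[r] = -0.7480, γ^t·E[r] = -0.366520, running G = -1.770520
t=3: π = [0.2400, 0.2496, 0.1361, 0.1488, 0.2255], E[r] = -0.7427, γ^t·E[r] = -0.254746, running G = -2.025266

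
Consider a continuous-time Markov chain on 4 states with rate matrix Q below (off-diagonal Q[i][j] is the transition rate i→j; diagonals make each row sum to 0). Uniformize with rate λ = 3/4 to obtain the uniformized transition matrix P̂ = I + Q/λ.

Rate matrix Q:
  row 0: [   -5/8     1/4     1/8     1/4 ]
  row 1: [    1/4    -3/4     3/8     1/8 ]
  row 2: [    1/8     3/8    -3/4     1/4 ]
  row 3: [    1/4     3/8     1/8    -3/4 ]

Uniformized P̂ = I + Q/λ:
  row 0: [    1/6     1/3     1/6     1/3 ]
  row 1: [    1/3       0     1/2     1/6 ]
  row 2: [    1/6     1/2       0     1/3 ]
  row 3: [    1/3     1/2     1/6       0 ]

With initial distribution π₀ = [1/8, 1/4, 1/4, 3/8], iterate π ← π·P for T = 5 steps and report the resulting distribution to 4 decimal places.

t=0: π = [0.1250, 0.2500, 0.2500, 0.3750]
t=1: π = [0.2708, 0.3542, 0.2083, 0.1667]
t=2: π = [0.2535, 0.2778, 0.2500, 0.2188]
t=3: π = [0.2494, 0.3189, 0.2176, 0.2141]
t=4: π = [0.2555, 0.2990, 0.2367, 0.2088]
t=5: π = [0.2513, 0.3079, 0.2269, 0.2139]

π = [0.2513, 0.3079, 0.2269, 0.2139]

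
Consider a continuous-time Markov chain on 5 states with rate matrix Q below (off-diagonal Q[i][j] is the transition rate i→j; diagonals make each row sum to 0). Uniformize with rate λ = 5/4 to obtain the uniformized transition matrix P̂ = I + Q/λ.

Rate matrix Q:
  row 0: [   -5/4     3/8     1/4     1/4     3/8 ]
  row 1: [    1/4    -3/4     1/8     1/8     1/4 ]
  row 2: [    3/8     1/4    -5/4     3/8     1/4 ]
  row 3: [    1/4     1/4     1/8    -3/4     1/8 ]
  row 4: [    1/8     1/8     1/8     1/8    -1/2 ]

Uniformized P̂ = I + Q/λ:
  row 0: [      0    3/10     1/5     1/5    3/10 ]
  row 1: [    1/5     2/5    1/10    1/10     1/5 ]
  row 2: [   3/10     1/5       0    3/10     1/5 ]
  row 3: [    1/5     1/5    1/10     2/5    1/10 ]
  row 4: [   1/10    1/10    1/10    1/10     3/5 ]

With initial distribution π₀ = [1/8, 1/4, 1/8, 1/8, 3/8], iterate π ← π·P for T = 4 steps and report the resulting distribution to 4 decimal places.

t=0: π = [0.1250, 0.2500, 0.1250, 0.1250, 0.3750]
t=1: π = [0.1500, 0.2250, 0.1000, 0.1750, 0.3500]
t=2: π = [0.1450, 0.2250, 0.1050, 0.1875, 0.3375]
t=3: π = [0.1478, 0.2258, 0.1040, 0.1918, 0.3308]
t=4: π = [0.1478, 0.2269, 0.1044, 0.1931, 0.3279]

π = [0.1478, 0.2269, 0.1044, 0.1931, 0.3279]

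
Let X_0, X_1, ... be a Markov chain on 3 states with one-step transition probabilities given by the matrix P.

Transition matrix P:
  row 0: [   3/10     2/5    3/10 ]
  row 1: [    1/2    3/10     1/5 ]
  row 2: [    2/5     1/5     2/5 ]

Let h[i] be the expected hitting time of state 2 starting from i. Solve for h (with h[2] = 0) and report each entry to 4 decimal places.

First-step conditioning: h[2] = 0; for i ≠ 2, h[i] = 1 + Σ_k P[i][k]·h[k].
  h[0] = 1 + 3/10·h[0] + 2/5·h[1]
  h[1] = 1 + 1/2·h[0] + 3/10·h[1]
Solving the 2×2 linear system over states ≠ 2 gives exactly h = [110/29, 120/29, 0] (h[2] = 0 is the target).

h = [3.7931, 4.1379, 0.0000]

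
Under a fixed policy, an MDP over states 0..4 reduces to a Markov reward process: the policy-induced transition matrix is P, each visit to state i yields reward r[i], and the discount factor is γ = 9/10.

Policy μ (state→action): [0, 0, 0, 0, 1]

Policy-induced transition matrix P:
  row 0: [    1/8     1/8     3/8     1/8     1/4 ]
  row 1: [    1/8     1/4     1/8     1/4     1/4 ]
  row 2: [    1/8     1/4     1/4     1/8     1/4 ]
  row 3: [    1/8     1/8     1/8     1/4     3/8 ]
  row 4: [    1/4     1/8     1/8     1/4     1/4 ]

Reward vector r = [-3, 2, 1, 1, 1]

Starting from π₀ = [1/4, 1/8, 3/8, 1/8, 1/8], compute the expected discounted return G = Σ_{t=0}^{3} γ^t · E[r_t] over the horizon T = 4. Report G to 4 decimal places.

t=0: π = [0.2500, 0.1250, 0.3750, 0.1250, 0.1250], E[r] = 0.1250, γ^t·E[r] = 0.125000, running G = 0.125000
t=1: π = [0.1406, 0.1875, 0.2344, 0.1719, 0.2656], E[r] = 0.6250, γ^t·E[r] = 0.562500, running G = 0.687500
t=2: π = [0.1582, 0.1777, 0.1895, 0.2031, 0.2715], E[r] = 0.5449, γ^t·E[r] = 0.441387, running G = 1.128887
t=3: π = [0.1589, 0.1709, 0.1882, 0.2065, 0.2754], E[r] = 0.5352, γ^t·E[r] = 0.390129, running G = 1.519016

G = 1.5190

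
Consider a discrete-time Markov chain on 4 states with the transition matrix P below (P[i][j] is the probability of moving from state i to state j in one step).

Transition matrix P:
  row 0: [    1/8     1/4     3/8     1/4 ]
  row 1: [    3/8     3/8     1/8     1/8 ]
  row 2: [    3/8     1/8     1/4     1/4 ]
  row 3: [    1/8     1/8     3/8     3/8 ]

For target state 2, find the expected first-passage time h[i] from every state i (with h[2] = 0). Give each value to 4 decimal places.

First-step conditioning: h[2] = 0; for i ≠ 2, h[i] = 1 + Σ_k P[i][k]·h[k].
  h[0] = 1 + 1/8·h[0] + 1/4·h[1] + 1/4·h[3]
  h[1] = 1 + 3/8·h[0] + 3/8·h[1] + 1/8·h[3]
  h[3] = 1 + 1/8·h[0] + 1/8·h[1] + 3/8·h[3]
Solving the 3×3 linear system over states ≠ 2 gives exactly h = [16/5, 62/15, 0, 46/15] (h[2] = 0 is the target).

h = [3.2000, 4.1333, 0.0000, 3.0667]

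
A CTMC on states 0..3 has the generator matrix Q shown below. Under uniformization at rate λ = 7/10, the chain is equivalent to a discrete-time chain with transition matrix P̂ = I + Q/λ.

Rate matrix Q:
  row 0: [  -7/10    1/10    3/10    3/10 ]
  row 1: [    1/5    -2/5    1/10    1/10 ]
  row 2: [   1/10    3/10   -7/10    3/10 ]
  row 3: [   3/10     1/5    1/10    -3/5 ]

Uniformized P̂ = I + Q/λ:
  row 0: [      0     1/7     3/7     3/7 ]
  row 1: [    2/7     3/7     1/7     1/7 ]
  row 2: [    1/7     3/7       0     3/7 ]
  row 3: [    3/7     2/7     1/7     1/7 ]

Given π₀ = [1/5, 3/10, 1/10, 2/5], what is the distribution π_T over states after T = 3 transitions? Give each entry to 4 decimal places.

t=0: π = [0.2000, 0.3000, 0.1000, 0.4000]
t=1: π = [0.2714, 0.3143, 0.1857, 0.2286]
t=2: π = [0.2143, 0.3184, 0.1939, 0.2735]
t=3: π = [0.2359, 0.3283, 0.1764, 0.2595]

π = [0.2359, 0.3283, 0.1764, 0.2595]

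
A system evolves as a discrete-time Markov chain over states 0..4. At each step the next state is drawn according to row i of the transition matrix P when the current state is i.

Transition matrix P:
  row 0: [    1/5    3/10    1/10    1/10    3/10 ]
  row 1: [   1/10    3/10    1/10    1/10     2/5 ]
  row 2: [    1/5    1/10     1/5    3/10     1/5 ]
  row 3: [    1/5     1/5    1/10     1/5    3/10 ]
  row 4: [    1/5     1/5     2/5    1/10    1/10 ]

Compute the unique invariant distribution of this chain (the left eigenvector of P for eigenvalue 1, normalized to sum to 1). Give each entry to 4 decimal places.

π = [0.1780, 0.2203, 0.1951, 0.1545, 0.2521]

Balance equations π_j = Σ_i π_i·P[i][j]:
  π_0 = 1/5·π_0 + 1/10·π_1 + 1/5·π_2 + 1/5·π_3 + 1/5·π_4
  π_1 = 3/10·π_0 + 3/10·π_1 + 1/10·π_2 + 1/5·π_3 + 1/5·π_4
  π_2 = 1/10·π_0 + 1/10·π_1 + 1/5·π_2 + 1/10·π_3 + 2/5·π_4
  π_3 = 1/10·π_0 + 1/10·π_1 + 3/10·π_2 + 1/5·π_3 + 1/10·π_4
  normalize: π_0 + π_1 + π_2 + π_3 + π_4 = 1
Solving the linear system gives exactly π = [601/3377, 744/3377, 659/3377, 1565/10131, 2554/10131].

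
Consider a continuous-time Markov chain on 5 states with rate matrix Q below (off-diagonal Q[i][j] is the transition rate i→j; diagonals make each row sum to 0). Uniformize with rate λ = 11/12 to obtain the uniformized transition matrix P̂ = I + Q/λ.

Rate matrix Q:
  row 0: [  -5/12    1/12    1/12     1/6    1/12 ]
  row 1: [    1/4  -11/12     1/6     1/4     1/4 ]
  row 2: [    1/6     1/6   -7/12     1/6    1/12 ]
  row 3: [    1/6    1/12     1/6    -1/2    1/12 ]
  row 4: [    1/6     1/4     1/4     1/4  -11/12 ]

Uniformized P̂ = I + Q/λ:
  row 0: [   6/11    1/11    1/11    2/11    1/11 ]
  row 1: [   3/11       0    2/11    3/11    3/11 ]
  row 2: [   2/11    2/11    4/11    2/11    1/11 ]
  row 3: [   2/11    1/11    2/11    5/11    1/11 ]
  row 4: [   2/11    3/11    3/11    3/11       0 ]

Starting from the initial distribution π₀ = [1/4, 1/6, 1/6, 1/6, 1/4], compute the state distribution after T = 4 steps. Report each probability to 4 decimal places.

π = [0.3020, 0.1170, 0.2003, 0.2775, 0.1031]

t=0: π = [0.2500, 0.1667, 0.1667, 0.1667, 0.2500]
t=1: π = [0.2879, 0.1364, 0.2121, 0.2652, 0.0985]
t=2: π = [0.2989, 0.1157, 0.2032, 0.2755, 0.1067]
t=3: π = [0.3010, 0.1183, 0.2013, 0.2772, 0.1022]
t=4: π = [0.3020, 0.1170, 0.2003, 0.2775, 0.1031]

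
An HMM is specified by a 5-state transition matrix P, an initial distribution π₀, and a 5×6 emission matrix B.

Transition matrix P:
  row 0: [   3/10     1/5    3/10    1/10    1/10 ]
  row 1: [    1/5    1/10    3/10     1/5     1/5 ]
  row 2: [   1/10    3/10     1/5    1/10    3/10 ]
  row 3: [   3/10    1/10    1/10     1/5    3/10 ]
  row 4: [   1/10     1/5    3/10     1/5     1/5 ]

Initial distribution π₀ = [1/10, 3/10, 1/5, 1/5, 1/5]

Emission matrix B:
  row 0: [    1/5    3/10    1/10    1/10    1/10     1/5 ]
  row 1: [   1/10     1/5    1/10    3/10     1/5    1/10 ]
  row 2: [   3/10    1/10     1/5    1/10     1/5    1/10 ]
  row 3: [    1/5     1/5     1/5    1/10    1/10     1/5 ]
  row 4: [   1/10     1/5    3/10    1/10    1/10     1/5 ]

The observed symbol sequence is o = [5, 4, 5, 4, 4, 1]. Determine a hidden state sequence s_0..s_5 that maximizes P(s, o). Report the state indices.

path = [4, 2, 4, 2, 1, 0]

t=0: δ = [2.000e-02, 3.000e-02, 2.000e-02, 4.000e-02, 4.000e-02]  (obs o_0=5)
t=1: δ = [1.200e-03, 1.600e-03, 2.400e-03, 8.000e-04, 1.200e-03]  ψ = [3, 4, 4, 3, 3]  (obs o_1=4)
t=2: δ = [7.200e-05, 7.200e-05, 4.800e-05, 6.400e-05, 1.440e-04]  ψ = [0, 2, 1, 1, 2]  (obs o_2=5)
t=3: δ = [2.160e-06, 5.760e-06, 8.640e-06, 2.880e-06, 2.880e-06]  ψ = [0, 4, 4, 4, 4]  (obs o_3=4)
t=4: δ = [1.152e-07, 5.184e-07, 3.456e-07, 1.152e-07, 2.592e-07]  ψ = [1, 2, 1, 1, 2]  (obs o_4=4)
t=5: δ = [3.110e-08, 2.074e-08, 1.555e-08, 2.074e-08, 2.074e-08]  ψ = [1, 2, 1, 1, 1]  (obs o_5=1)
backtrack: best end state = 0; path = [4, 2, 4, 2, 1, 0]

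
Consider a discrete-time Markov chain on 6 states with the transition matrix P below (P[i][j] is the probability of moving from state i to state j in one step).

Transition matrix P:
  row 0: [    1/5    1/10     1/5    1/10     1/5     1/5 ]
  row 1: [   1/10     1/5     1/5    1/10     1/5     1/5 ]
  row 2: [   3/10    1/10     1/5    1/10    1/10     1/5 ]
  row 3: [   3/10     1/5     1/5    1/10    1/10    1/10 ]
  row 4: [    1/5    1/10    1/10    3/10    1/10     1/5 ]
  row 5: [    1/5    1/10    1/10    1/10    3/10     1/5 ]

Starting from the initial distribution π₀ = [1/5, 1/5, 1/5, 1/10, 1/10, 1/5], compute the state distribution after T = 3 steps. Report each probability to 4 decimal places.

t=0: π = [0.2000, 0.2000, 0.2000, 0.1000, 0.1000, 0.2000]
t=1: π = [0.2100, 0.1300, 0.1700, 0.1200, 0.1800, 0.1900]
t=2: π = [0.2160, 0.1250, 0.1630, 0.1360, 0.1720, 0.1880]
t=3: π = [0.2174, 0.1261, 0.1640, 0.1344, 0.1717, 0.1864]

π = [0.2174, 0.1261, 0.1640, 0.1344, 0.1717, 0.1864]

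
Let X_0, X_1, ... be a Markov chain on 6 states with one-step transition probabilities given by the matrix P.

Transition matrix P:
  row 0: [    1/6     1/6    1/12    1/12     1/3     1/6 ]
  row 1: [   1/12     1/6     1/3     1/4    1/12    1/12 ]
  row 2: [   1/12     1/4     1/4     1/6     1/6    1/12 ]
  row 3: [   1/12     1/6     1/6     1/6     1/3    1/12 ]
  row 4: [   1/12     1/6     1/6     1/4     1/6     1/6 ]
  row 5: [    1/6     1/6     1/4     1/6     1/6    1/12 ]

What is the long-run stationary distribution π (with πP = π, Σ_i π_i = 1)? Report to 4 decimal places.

Balance equations π_j = Σ_i π_i·P[i][j]:
  π_0 = 1/6·π_0 + 1/12·π_1 + 1/12·π_2 + 1/12·π_3 + 1/12·π_4 + 1/6·π_5
  π_1 = 1/6·π_0 + 1/6·π_1 + 1/4·π_2 + 1/6·π_3 + 1/6·π_4 + 1/6·π_5
  π_2 = 1/12·π_0 + 1/3·π_1 + 1/4·π_2 + 1/6·π_3 + 1/6·π_4 + 1/4·π_5
  π_3 = 1/12·π_0 + 1/4·π_1 + 1/6·π_2 + 1/6·π_3 + 1/4·π_4 + 1/6·π_5
  π_4 = 1/3·π_0 + 1/12·π_1 + 1/6·π_2 + 1/3·π_3 + 1/6·π_4 + 1/6·π_5
  normalize: π_0 + π_1 + π_2 + π_3 + π_4 + π_5 = 1
Solving the linear system gives exactly π = [24339/241550, 22304/120775, 26098/120775, 45969/241550, 48259/241550, 26179/241550].

π = [0.1008, 0.1847, 0.2161, 0.1903, 0.1998, 0.1084]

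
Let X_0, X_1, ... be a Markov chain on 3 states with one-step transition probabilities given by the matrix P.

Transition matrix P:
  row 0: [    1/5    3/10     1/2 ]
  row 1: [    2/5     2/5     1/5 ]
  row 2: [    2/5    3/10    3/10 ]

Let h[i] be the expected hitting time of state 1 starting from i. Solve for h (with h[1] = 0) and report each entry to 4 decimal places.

First-step conditioning: h[1] = 0; for i ≠ 1, h[i] = 1 + Σ_k P[i][k]·h[k].
  h[0] = 1 + 1/5·h[0] + 1/2·h[2]
  h[2] = 1 + 2/5·h[0] + 3/10·h[2]
Solving the 2×2 linear system over states ≠ 1 gives exactly h = [10/3, 0, 10/3] (h[1] = 0 is the target).

h = [3.3333, 0.0000, 3.3333]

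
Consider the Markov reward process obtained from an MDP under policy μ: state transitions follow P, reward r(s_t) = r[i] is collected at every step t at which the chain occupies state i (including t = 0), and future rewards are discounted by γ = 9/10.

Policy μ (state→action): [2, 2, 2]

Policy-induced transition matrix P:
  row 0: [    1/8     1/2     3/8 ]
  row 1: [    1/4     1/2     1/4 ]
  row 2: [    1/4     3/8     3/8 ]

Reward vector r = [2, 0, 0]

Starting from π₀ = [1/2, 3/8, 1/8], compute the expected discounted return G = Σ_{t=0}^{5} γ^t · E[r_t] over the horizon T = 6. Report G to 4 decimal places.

t=0: π = [0.5000, 0.3750, 0.1250], E[r] = 1.0000, γ^t·E[r] = 1.000000, running G = 1.000000
t=1: π = [0.1875, 0.4844, 0.3281], E[r] = 0.3750, γ^t·E[r] = 0.337500, running G = 1.337500
t=2: π = [0.2266, 0.4590, 0.3145], E[r] = 0.4531, γ^t·E[r] = 0.367031, running G = 1.704531
t=3: π = [0.2217, 0.4607, 0.3176], E[r] = 0.4434, γ^t·E[r] = 0.323209, running G = 2.027740
t=4: π = [0.2223, 0.4603, 0.3174], E[r] = 0.4446, γ^t·E[r] = 0.291689, running G = 2.319429
t=5: π = [0.2222, 0.4603, 0.3175], E[r] = 0.4444, γ^t·E[r] = 0.262430, running G = 2.581859

G = 2.5819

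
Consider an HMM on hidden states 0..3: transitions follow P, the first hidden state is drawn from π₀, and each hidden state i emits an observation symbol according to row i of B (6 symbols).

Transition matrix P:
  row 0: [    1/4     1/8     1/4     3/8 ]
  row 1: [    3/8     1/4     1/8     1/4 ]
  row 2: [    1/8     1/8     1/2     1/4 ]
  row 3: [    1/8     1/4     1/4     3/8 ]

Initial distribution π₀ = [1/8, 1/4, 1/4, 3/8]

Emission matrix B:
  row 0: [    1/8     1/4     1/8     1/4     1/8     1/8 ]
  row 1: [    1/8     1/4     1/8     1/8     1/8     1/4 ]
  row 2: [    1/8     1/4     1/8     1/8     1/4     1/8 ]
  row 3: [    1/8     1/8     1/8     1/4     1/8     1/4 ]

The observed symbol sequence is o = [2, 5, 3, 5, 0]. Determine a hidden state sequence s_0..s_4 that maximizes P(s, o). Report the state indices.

path = [3, 3, 3, 3, 3]

t=0: δ = [1.562e-02, 3.125e-02, 3.125e-02, 4.688e-02]  (obs o_0=2)
t=1: δ = [1.465e-03, 2.930e-03, 1.953e-03, 4.395e-03]  ψ = [1, 3, 2, 3]  (obs o_1=5)
t=2: δ = [2.747e-04, 1.373e-04, 1.373e-04, 4.120e-04]  ψ = [1, 3, 3, 3]  (obs o_2=3)
t=3: δ = [8.583e-06, 2.575e-05, 1.287e-05, 3.862e-05]  ψ = [0, 3, 3, 3]  (obs o_3=5)
t=4: δ = [1.207e-06, 1.207e-06, 1.207e-06, 1.810e-06]  ψ = [1, 3, 3, 3]  (obs o_4=0)
backtrack: best end state = 3; path = [3, 3, 3, 3, 3]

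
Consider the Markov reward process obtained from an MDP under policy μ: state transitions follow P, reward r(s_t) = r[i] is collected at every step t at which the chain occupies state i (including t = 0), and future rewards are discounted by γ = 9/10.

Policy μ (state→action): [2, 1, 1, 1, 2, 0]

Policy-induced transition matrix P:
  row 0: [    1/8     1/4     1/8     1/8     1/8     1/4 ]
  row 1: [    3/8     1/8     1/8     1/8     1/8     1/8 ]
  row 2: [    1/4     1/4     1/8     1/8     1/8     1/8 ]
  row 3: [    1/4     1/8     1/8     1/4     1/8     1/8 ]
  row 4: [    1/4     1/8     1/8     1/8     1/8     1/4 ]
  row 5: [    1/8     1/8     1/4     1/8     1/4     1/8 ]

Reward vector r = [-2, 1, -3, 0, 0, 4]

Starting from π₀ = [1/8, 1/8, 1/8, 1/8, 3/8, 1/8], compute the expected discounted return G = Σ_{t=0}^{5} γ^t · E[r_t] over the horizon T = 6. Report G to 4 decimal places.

t=0: π = [0.1250, 0.1250, 0.1250, 0.1250, 0.3750, 0.1250], E[r] = 0.0000, γ^t·E[r] = 0.000000, running G = 0.000000
t=1: π = [0.2344, 0.1563, 0.1406, 0.1406, 0.1406, 0.1875], E[r] = 0.0156, γ^t·E[r] = 0.014063, running G = 0.014063
t=2: π = [0.2168, 0.1719, 0.1484, 0.1426, 0.1484, 0.1719], E[r] = -0.0195, γ^t·E[r] = -0.015820, running G = -0.001758
t=3: π = [0.2229, 0.1707, 0.1465, 0.1428, 0.1465, 0.1707], E[r] = -0.0320, γ^t·E[r] = -0.023315, running G = -0.025073
t=4: π = [0.2221, 0.1712, 0.1463, 0.1429, 0.1463, 0.1712], E[r] = -0.0274, γ^t·E[r] = -0.017980, running G = -0.043053
t=5: π = [0.2222, 0.1711, 0.1464, 0.1429, 0.1464, 0.1711], E[r] = -0.0284, γ^t·E[r] = -0.016748, running G = -0.059801

G = -0.0598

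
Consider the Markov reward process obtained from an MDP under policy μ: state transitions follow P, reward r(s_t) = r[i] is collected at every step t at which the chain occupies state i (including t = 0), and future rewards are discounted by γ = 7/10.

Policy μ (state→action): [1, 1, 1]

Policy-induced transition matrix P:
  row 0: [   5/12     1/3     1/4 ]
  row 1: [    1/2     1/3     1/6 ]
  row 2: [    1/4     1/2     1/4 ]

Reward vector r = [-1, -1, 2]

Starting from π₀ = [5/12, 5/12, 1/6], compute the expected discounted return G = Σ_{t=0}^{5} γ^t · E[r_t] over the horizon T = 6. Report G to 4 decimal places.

G = -1.1719

t=0: π = [0.4167, 0.4167, 0.1667], E[r] = -0.5000, γ^t·E[r] = -0.500000, running G = -0.500000
t=1: π = [0.4236, 0.3611, 0.2153], E[r] = -0.3542, γ^t·E[r] = -0.247917, running G = -0.747917
t=2: π = [0.4109, 0.3692, 0.2199], E[r] = -0.3403, γ^t·E[r] = -0.166736, running G = -0.914653
t=3: π = [0.4108, 0.3700, 0.2192], E[r] = -0.3423, γ^t·E[r] = -0.117410, running G = -1.032063
t=4: π = [0.4110, 0.3699, 0.2192], E[r] = -0.3425, γ^t·E[r] = -0.082233, running G = -1.114296
t=5: π = [0.4110, 0.3699, 0.2192], E[r] = -0.3425, γ^t·E[r] = -0.057559, running G = -1.171855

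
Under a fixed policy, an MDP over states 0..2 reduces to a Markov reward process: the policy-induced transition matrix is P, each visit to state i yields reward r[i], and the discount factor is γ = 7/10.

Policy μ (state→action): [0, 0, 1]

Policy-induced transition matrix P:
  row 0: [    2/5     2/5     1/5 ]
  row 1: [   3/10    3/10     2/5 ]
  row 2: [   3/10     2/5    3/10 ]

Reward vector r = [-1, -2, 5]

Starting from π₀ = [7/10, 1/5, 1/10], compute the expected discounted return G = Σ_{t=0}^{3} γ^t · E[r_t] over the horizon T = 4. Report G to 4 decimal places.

t=0: π = [0.7000, 0.2000, 0.1000], E[r] = -0.6000, γ^t·E[r] = -0.600000, running G = -0.600000
t=1: π = [0.3700, 0.3800, 0.2500], E[r] = 0.1200, γ^t·E[r] = 0.084000, running G = -0.516000
t=2: π = [0.3370, 0.3620, 0.3010], E[r] = 0.4440, γ^t·E[r] = 0.217560, running G = -0.298440
t=3: π = [0.3337, 0.3638, 0.3025], E[r] = 0.4512, γ^t·E[r] = 0.154762, running G = -0.143678

G = -0.1437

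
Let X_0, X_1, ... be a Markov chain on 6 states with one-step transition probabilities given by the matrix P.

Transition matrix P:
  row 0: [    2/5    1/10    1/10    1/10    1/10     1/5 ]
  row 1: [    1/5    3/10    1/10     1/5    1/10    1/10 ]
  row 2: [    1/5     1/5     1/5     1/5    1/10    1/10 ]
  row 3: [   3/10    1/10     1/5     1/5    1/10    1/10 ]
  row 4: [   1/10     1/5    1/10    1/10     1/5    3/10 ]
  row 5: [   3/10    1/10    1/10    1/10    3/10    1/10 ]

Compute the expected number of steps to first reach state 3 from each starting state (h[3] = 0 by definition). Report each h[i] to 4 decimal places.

h = [7.8825, 6.8997, 6.8997, 0.0000, 7.7710, 7.8622]

First-step conditioning: h[3] = 0; for i ≠ 3, h[i] = 1 + Σ_k P[i][k]·h[k].
  h[0] = 1 + 2/5·h[0] + 1/10·h[1] + 1/10·h[2] + 1/10·h[4] + 1/5·h[5]
  h[1] = 1 + 1/5·h[0] + 3/10·h[1] + 1/10·h[2] + 1/10·h[4] + 1/10·h[5]
  h[2] = 1 + 1/5·h[0] + 1/5·h[1] + 1/5·h[2] + 1/10·h[4] + 1/10·h[5]
  h[4] = 1 + 1/10·h[0] + 1/5·h[1] + 1/10·h[2] + 1/5·h[4] + 3/10·h[5]
  h[5] = 1 + 3/10·h[0] + 1/10·h[1] + 1/10·h[2] + 3/10·h[4] + 1/10·h[5]
Solving the 5×5 linear system over states ≠ 3 gives exactly h = [7780/987, 2270/329, 2270/329, 0, 7670/987, 7760/987] (h[3] = 0 is the target).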